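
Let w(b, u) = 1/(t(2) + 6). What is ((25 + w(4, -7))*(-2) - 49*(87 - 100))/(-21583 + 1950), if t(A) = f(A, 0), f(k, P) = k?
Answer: -2347/78532 ≈ -0.029886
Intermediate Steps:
t(A) = A
w(b, u) = 1/8 (w(b, u) = 1/(2 + 6) = 1/8)
((25 + w(4, -7))*(-2) - 49*(87 - 100))/(-21583 + 1950) = ((25 + 1/8)*(-2) - 49*(87 - 100))/(-21583 + 1950) = ((201/8)*(-2) - 49*(-13))/(-19633) = (-201/4 + 637)*(-1/19633) = (2347/4)*(-1/19633) = -2347/78532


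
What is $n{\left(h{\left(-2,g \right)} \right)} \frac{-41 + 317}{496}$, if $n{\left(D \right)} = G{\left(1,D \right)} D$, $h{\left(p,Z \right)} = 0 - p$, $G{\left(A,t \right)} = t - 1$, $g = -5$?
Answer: $\frac{69}{62} \approx 1.1129$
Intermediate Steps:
$G{\left(A,t \right)} = -1 + t$
$h{\left(p,Z \right)} = - p$
$n{\left(D \right)} = D \left(-1 + D\right)$ ($n{\left(D \right)} = \left(-1 + D\right) D = D \left(-1 + D\right)$)
$n{\left(h{\left(-2,g \right)} \right)} \frac{-41 + 317}{496} = \left(-1\right) \left(-2\right) \left(-1 - -2\right) \frac{-41 + 317}{496} = 2 \left(-1 + 2\right) 276 \cdot \frac{1}{496} = 2 \cdot 1 \cdot \frac{69}{124} = 2 \cdot \frac{69}{124} = \frac{69}{62}$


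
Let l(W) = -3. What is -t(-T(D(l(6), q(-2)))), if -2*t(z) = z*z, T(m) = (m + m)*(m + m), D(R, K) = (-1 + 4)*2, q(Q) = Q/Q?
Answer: 10368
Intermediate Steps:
q(Q) = 1
D(R, K) = 6 (D(R, K) = 3*2 = 6)
T(m) = 4*m² (T(m) = (2*m)*(2*m) = 4*m²)
t(z) = -z²/2 (t(z) = -z*z/2 = -z²/2)
-t(-T(D(l(6), q(-2)))) = -(-1)*(-4*6²)²/2 = -(-1)*(-4*36)²/2 = -(-1)*(-1*144)²/2 = -(-1)*(-144)²/2 = -(-1)*20736/2 = -1*(-10368) = 10368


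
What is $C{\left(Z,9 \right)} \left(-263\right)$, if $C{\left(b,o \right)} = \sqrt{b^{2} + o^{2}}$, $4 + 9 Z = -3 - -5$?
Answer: $- \frac{263 \sqrt{6565}}{9} \approx -2367.7$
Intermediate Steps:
$Z = - \frac{2}{9}$ ($Z = - \frac{4}{9} + \frac{-3 - -5}{9} = - \frac{4}{9} + \frac{-3 + 5}{9} = - \frac{4}{9} + \frac{1}{9} \cdot 2 = - \frac{4}{9} + \frac{2}{9} = - \frac{2}{9} \approx -0.22222$)
$C{\left(Z,9 \right)} \left(-263\right) = \sqrt{\left(- \frac{2}{9}\right)^{2} + 9^{2}} \left(-263\right) = \sqrt{\frac{4}{81} + 81} \left(-263\right) = \sqrt{\frac{6565}{81}} \left(-263\right) = \frac{\sqrt{6565}}{9} \left(-263\right) = - \frac{263 \sqrt{6565}}{9}$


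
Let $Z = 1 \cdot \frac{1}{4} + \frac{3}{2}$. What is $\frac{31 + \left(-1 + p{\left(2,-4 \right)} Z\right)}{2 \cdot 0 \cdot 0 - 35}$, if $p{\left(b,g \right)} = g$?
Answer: $- \frac{23}{35} \approx -0.65714$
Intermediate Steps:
$Z = \frac{7}{4}$ ($Z = 1 \cdot \frac{1}{4} + 3 \cdot \frac{1}{2} = \frac{1}{4} + \frac{3}{2} = \frac{7}{4} \approx 1.75$)
$\frac{31 + \left(-1 + p{\left(2,-4 \right)} Z\right)}{2 \cdot 0 \cdot 0 - 35} = \frac{31 - 8}{2 \cdot 0 \cdot 0 - 35} = \frac{31 - 8}{0 \cdot 0 - 35} = \frac{31 - 8}{0 - 35} = \frac{1}{-35} \cdot 23 = \left(- \frac{1}{35}\right) 23 = - \frac{23}{35}$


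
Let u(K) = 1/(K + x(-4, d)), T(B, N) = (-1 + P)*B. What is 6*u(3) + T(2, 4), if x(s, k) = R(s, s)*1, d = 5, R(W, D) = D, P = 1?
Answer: -6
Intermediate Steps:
x(s, k) = s (x(s, k) = s*1 = s)
T(B, N) = 0 (T(B, N) = (-1 + 1)*B = 0*B = 0)
u(K) = 1/(-4 + K) (u(K) = 1/(K - 4) = 1/(-4 + K))
6*u(3) + T(2, 4) = 6/(-4 + 3) + 0 = 6/(-1) + 0 = 6*(-1) + 0 = -6 + 0 = -6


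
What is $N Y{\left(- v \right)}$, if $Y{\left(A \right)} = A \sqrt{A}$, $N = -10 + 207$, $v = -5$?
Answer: $985 \sqrt{5} \approx 2202.5$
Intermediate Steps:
$N = 197$
$Y{\left(A \right)} = A^{\frac{3}{2}}$
$N Y{\left(- v \right)} = 197 \left(\left(-1\right) \left(-5\right)\right)^{\frac{3}{2}} = 197 \cdot 5^{\frac{3}{2}} = 197 \cdot 5 \sqrt{5} = 985 \sqrt{5}$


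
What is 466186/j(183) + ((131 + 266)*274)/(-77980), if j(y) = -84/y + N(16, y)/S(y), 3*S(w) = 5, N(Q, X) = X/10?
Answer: 55436860738379/1251150110 ≈ 44309.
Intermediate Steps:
N(Q, X) = X/10 (N(Q, X) = X*(⅒) = X/10)
S(w) = 5/3 (S(w) = (⅓)*5 = 5/3)
j(y) = -84/y + 3*y/50 (j(y) = -84/y + (y/10)/(5/3) = -84/y + (y/10)*(⅗) = -84/y + 3*y/50)
466186/j(183) + ((131 + 266)*274)/(-77980) = 466186/(-84/183 + (3/50)*183) + ((131 + 266)*274)/(-77980) = 466186/(-84*1/183 + 549/50) + (397*274)*(-1/77980) = 466186/(-28/61 + 549/50) + 108778*(-1/77980) = 466186/(32089/3050) - 54389/38990 = 466186*(3050/32089) - 54389/38990 = 1421867300/32089 - 54389/38990 = 55436860738379/1251150110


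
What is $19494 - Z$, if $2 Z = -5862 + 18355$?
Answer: $\frac{26495}{2} \approx 13248.0$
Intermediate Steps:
$Z = \frac{12493}{2}$ ($Z = \frac{-5862 + 18355}{2} = \frac{1}{2} \cdot 12493 = \frac{12493}{2} \approx 6246.5$)
$19494 - Z = 19494 - \frac{12493}{2} = \frac{26495}{2}$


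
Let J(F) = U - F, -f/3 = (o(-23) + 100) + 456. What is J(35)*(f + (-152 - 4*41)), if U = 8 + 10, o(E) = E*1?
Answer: 32555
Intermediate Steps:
o(E) = E
f = -1599 (f = -3*((-23 + 100) + 456) = -3*(77 + 456) = -3*533 = -1599)
U = 18
J(F) = 18 - F
J(35)*(f + (-152 - 4*41)) = (18 - 1*35)*(-1599 + (-152 - 4*41)) = (18 - 35)*(-1599 + (-152 - 1*164)) = -17*(-1599 + (-152 - 164)) = -17*(-1599 - 316) = -17*(-1915) = 32555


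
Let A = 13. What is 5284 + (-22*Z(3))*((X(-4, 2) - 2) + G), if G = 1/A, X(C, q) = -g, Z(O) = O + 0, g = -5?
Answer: 66052/13 ≈ 5080.9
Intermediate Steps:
Z(O) = O
X(C, q) = 5 (X(C, q) = -1*(-5) = 5)
G = 1/13 ≈ 0.076923
5284 + (-22*Z(3))*((X(-4, 2) - 2) + G) = 5284 + (-22*3)*((5 - 2) + 1/13) = 5284 - 66*(3 + 1/13) = 5284 - 66*40/13 = 5284 - 2640/13 = 66052/13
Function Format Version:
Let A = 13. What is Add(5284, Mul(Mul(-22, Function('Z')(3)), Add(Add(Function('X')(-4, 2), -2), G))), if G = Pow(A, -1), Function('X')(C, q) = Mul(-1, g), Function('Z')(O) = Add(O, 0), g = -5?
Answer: Rational(66052, 13) ≈ 5080.9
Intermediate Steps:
Function('Z')(O) = O
Function('X')(C, q) = 5 (Function('X')(C, q) = Mul(-1, -5) = 5)
G = Rational(1, 13) (G = Pow(13, -1) = Rational(1, 13) ≈ 0.076923)
Add(5284, Mul(Mul(-22, Function('Z')(3)), Add(Add(Function('X')(-4, 2), -2), G))) = Add(5284, Mul(Mul(-22, 3), Add(Add(5, -2), Rational(1, 13)))) = Add(5284, Mul(-66, Add(3, Rational(1, 13)))) = Add(5284, Mul(-66, Rational(40, 13))) = Add(5284, Rational(-2640, 13)) = Rational(66052, 13)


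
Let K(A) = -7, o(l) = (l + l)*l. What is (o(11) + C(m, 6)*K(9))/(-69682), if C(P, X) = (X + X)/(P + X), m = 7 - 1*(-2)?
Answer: -591/174205 ≈ -0.0033926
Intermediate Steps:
m = 9 (m = 7 + 2 = 9)
o(l) = 2*l² (o(l) = (2*l)*l = 2*l²)
C(P, X) = 2*X/(P + X) (C(P, X) = (2*X)/(P + X) = 2*X/(P + X))
(o(11) + C(m, 6)*K(9))/(-69682) = (2*11² + (2*6/(9 + 6))*(-7))/(-69682) = (2*121 + (2*6/15)*(-7))*(-1/69682) = (242 + (2*6*(1/15))*(-7))*(-1/69682) = (242 + (⅘)*(-7))*(-1/69682) = (242 - 28/5)*(-1/69682) = (1182/5)*(-1/69682) = -591/174205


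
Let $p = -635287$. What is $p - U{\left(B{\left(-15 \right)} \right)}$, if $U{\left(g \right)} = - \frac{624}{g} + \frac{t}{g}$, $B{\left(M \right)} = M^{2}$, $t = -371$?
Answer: $- \frac{28587716}{45} \approx -6.3528 \cdot 10^{5}$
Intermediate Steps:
$U{\left(g \right)} = - \frac{995}{g}$ ($U{\left(g \right)} = - \frac{624}{g} - \frac{371}{g} = - \frac{995}{g}$)
$p - U{\left(B{\left(-15 \right)} \right)} = -635287 - - \frac{995}{\left(-15\right)^{2}} = -635287 - - \frac{995}{225} = -635287 - \left(-995\right) \frac{1}{225} = -635287 - - \frac{199}{45} = -635287 + \frac{199}{45} = - \frac{28587716}{45}$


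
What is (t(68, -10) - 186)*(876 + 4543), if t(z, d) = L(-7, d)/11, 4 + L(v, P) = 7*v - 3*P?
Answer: -11211911/11 ≈ -1.0193e+6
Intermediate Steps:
L(v, P) = -4 - 3*P + 7*v (L(v, P) = -4 + (7*v - 3*P) = -4 + (-3*P + 7*v) = -4 - 3*P + 7*v)
t(z, d) = -53/11 - 3*d/11 (t(z, d) = (-4 - 3*d + 7*(-7))/11 = (-4 - 3*d - 49)*(1/11) = (-53 - 3*d)*(1/11) = -53/11 - 3*d/11)
(t(68, -10) - 186)*(876 + 4543) = ((-53/11 - 3/11*(-10)) - 186)*(876 + 4543) = ((-53/11 + 30/11) - 186)*5419 = (-23/11 - 186)*5419 = -2069/11*5419 = -11211911/11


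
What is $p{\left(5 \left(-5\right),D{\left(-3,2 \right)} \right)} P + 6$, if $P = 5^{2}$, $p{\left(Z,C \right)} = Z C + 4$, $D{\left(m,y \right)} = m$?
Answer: $1981$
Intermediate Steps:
$p{\left(Z,C \right)} = 4 + C Z$ ($p{\left(Z,C \right)} = C Z + 4 = 4 + C Z$)
$P = 25$
$p{\left(5 \left(-5\right),D{\left(-3,2 \right)} \right)} P + 6 = \left(4 - 3 \cdot 5 \left(-5\right)\right) 25 + 6 = \left(4 - -75\right) 25 + 6 = \left(4 + 75\right) 25 + 6 = 79 \cdot 25 + 6 = 1975 + 6 = 1981$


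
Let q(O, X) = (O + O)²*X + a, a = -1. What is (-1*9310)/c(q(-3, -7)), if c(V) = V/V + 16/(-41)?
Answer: -76342/5 ≈ -15268.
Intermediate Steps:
q(O, X) = -1 + 4*X*O² (q(O, X) = (O + O)²*X - 1 = (2*O)²*X - 1 = (4*O²)*X - 1 = 4*X*O² - 1 = -1 + 4*X*O²)
c(V) = 25/41 (c(V) = 1 + 16*(-1/41) = 1 - 16/41 = 25/41)
(-1*9310)/c(q(-3, -7)) = (-1*9310)/(25/41) = -9310*41/25 = -76342/5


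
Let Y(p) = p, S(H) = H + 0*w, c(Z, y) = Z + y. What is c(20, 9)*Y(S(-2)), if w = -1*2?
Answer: -58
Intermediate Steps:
w = -2
S(H) = H (S(H) = H + 0*(-2) = H + 0 = H)
c(20, 9)*Y(S(-2)) = (20 + 9)*(-2) = 29*(-2) = -58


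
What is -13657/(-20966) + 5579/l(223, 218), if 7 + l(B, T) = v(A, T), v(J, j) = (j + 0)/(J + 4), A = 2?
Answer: 1454999/7624 ≈ 190.84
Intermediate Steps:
v(J, j) = j/(4 + J)
l(B, T) = -7 + T/6 (l(B, T) = -7 + T/(4 + 2) = -7 + T/6)
-13657/(-20966) + 5579/l(223, 218) = -13657/(-20966) + 5579/(-7 + (1/6)*218) = -13657*(-1/20966) + 5579/(-7 + 109/3) = 13657/20966 + 5579/(88/3) = 13657/20966 + 5579*(3/88) = 13657/20966 + 16737/88 = 1454999/7624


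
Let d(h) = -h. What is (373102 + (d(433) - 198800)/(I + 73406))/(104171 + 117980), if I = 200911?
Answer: 34116007367/20313265289 ≈ 1.6795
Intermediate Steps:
(373102 + (d(433) - 198800)/(I + 73406))/(104171 + 117980) = (373102 + (-1*433 - 198800)/(200911 + 73406))/(104171 + 117980) = (373102 + (-433 - 198800)/274317)/222151 = (373102 - 199233*1/274317)*(1/222151) = (373102 - 66411/91439)*(1/222151) = (34116007367/91439)*(1/222151) = 34116007367/20313265289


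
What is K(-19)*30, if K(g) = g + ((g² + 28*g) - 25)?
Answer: -6450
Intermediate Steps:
K(g) = -25 + g² + 29*g (K(g) = g + (-25 + g² + 28*g) = -25 + g² + 29*g)
K(-19)*30 = (-25 + (-19)² + 29*(-19))*30 = (-25 + 361 - 551)*30 = -215*30 = -6450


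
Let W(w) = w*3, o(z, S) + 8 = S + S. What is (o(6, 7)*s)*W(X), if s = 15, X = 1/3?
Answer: 90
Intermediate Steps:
X = ⅓ ≈ 0.33333
o(z, S) = -8 + 2*S (o(z, S) = -8 + (S + S) = -8 + 2*S)
W(w) = 3*w
(o(6, 7)*s)*W(X) = ((-8 + 2*7)*15)*(3*(⅓)) = ((-8 + 14)*15)*1 = (6*15)*1 = 90*1 = 90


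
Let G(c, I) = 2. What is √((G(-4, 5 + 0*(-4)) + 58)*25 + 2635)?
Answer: √4135 ≈ 64.304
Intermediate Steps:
√((G(-4, 5 + 0*(-4)) + 58)*25 + 2635) = √((2 + 58)*25 + 2635) = √(60*25 + 2635) = √(1500 + 2635) = √4135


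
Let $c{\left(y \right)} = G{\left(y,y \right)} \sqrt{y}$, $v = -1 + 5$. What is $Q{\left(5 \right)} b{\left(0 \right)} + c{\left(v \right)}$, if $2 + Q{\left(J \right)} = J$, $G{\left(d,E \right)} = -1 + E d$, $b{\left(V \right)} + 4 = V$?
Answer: $18$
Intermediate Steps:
$b{\left(V \right)} = -4 + V$
$v = 4$
$c{\left(y \right)} = \sqrt{y} \left(-1 + y^{2}\right)$ ($c{\left(y \right)} = \left(-1 + y y\right) \sqrt{y} = \left(-1 + y^{2}\right) \sqrt{y} = \sqrt{y} \left(-1 + y^{2}\right)$)
$Q{\left(J \right)} = -2 + J$
$Q{\left(5 \right)} b{\left(0 \right)} + c{\left(v \right)} = \left(-2 + 5\right) \left(-4 + 0\right) + \sqrt{4} \left(-1 + 4^{2}\right) = 3 \left(-4\right) + 2 \left(-1 + 16\right) = -12 + 2 \cdot 15 = -12 + 30 = 18$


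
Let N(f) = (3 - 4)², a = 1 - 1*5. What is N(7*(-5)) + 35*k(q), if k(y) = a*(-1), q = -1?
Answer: 141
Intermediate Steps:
a = -4 (a = 1 - 5 = -4)
k(y) = 4 (k(y) = -4*(-1) = 4)
N(f) = 1 (N(f) = (-1)² = 1)
N(7*(-5)) + 35*k(q) = 1 + 35*4 = 1 + 140 = 141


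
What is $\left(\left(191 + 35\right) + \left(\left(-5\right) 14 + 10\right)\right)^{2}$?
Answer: $27556$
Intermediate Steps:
$\left(\left(191 + 35\right) + \left(\left(-5\right) 14 + 10\right)\right)^{2} = \left(226 + \left(-70 + 10\right)\right)^{2} = \left(226 - 60\right)^{2} = 166^{2} = 27556$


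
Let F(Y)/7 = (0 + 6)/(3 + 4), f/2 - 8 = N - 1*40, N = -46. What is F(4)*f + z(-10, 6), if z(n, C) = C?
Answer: -930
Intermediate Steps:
f = -156 (f = 16 + 2*(-46 - 1*40) = 16 + 2*(-46 - 40) = 16 + 2*(-86) = 16 - 172 = -156)
F(Y) = 6 (F(Y) = 7*((0 + 6)/(3 + 4)) = 7*(6/7) = 6)
F(4)*f + z(-10, 6) = 6*(-156) + 6 = -936 + 6 = -930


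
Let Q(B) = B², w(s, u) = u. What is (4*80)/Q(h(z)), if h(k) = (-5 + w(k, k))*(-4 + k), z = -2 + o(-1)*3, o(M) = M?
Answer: 16/405 ≈ 0.039506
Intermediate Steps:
z = -5 (z = -2 - 1*3 = -2 - 3 = -5)
h(k) = (-5 + k)*(-4 + k)
(4*80)/Q(h(z)) = (4*80)/((20 + (-5)² - 9*(-5))²) = 320/((20 + 25 + 45)²) = 320/(90²) = 320/8100 = 320*(1/8100) = 16/405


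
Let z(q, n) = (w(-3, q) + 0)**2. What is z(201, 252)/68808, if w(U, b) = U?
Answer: 3/22936 ≈ 0.00013080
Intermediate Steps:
z(q, n) = 9 (z(q, n) = (-3 + 0)**2 = (-3)**2 = 9)
z(201, 252)/68808 = 9/68808 = 9*(1/68808) = 3/22936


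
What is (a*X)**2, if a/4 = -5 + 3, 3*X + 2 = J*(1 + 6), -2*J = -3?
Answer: 4624/9 ≈ 513.78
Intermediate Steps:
J = 3/2 (J = -1/2*(-3) = 3/2 ≈ 1.5000)
X = 17/6 (X = -2/3 + (3*(1 + 6)/2)/3 = -2/3 + ((3/2)*7)/3 = -2/3 + (1/3)*(21/2) = -2/3 + 7/2 = 17/6 ≈ 2.8333)
a = -8 (a = 4*(-5 + 3) = 4*(-2) = -8)
(a*X)**2 = (-8*17/6)**2 = (-68/3)**2 = 4624/9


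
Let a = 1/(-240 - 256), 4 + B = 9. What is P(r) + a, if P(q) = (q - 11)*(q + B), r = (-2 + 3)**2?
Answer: -29761/496 ≈ -60.002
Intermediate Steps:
B = 5 (B = -4 + 9 = 5)
r = 1 (r = 1**2 = 1)
a = -1/496 (a = 1/(-496) = -1/496 ≈ -0.0020161)
P(q) = (-11 + q)*(5 + q) (P(q) = (q - 11)*(q + 5) = (-11 + q)*(5 + q))
P(r) + a = (-55 + 1**2 - 6*1) - 1/496 = (-55 + 1 - 6) - 1/496 = -60 - 1/496 = -29761/496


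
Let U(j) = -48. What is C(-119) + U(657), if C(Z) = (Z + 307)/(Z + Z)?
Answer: -5806/119 ≈ -48.790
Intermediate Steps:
C(Z) = (307 + Z)/(2*Z) (C(Z) = (307 + Z)/((2*Z)) = (307 + Z)*(1/(2*Z)) = (307 + Z)/(2*Z))
C(-119) + U(657) = (½)*(307 - 119)/(-119) - 48 = (½)*(-1/119)*188 - 48 = -94/119 - 48 = -5806/119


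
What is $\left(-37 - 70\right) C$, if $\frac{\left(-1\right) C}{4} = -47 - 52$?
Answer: $-42372$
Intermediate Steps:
$C = 396$ ($C = - 4 \left(-47 - 52\right) = \left(-4\right) \left(-99\right) = 396$)
$\left(-37 - 70\right) C = \left(-37 - 70\right) 396 = \left(-107\right) 396 = -42372$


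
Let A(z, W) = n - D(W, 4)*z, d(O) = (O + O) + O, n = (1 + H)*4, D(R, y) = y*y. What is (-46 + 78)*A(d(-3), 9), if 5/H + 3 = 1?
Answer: 4416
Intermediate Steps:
H = -5/2 (H = 5/(-3 + 1) = 5/(-2) = 5*(-1/2) = -5/2 ≈ -2.5000)
D(R, y) = y**2
n = -6 (n = (1 - 5/2)*4 = -3/2*4 = -6)
d(O) = 3*O (d(O) = 2*O + O = 3*O)
A(z, W) = -6 - 16*z (A(z, W) = -6 - 4**2*z = -6 - 16*z)
(-46 + 78)*A(d(-3), 9) = (-46 + 78)*(-6 - 48*(-3)) = 32*(-6 - 16*(-9)) = 32*(-6 + 144) = 32*138 = 4416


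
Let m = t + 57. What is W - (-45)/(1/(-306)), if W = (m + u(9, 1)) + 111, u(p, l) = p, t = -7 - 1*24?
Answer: -13624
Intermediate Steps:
t = -31 (t = -7 - 24 = -31)
m = 26 (m = -31 + 57 = 26)
W = 146 (W = (26 + 9) + 111 = 35 + 111 = 146)
W - (-45)/(1/(-306)) = 146 - (-45)/(1/(-306)) = 146 - (-45)/(-1/306) = 146 - (-45)*(-306) = 146 - 1*13770 = 146 - 13770 = -13624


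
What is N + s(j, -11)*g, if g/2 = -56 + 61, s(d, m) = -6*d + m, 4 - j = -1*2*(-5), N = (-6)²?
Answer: 286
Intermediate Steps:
N = 36
j = -6 (j = 4 - (-1*2)*(-5) = 4 - (-2)*(-5) = 4 - 1*10 = 4 - 10 = -6)
s(d, m) = m - 6*d
g = 10 (g = 2*(-56 + 61) = 2*5 = 10)
N + s(j, -11)*g = 36 + (-11 - 6*(-6))*10 = 36 + (-11 + 36)*10 = 36 + 25*10 = 36 + 250 = 286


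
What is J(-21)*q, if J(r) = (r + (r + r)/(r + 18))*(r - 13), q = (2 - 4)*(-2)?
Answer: 952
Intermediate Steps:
q = 4 (q = -2*(-2) = 4)
J(r) = (-13 + r)*(r + 2*r/(18 + r)) (J(r) = (r + (2*r)/(18 + r))*(-13 + r) = (r + 2*r/(18 + r))*(-13 + r) = (-13 + r)*(r + 2*r/(18 + r)))
J(-21)*q = -21*(-260 + (-21)² + 7*(-21))/(18 - 21)*4 = -21*(-260 + 441 - 147)/(-3)*4 = -21*(-⅓)*34*4 = 238*4 = 952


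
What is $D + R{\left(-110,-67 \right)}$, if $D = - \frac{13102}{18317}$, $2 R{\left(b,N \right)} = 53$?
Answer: $\frac{944597}{36634} \approx 25.785$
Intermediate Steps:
$R{\left(b,N \right)} = \frac{53}{2}$ ($R{\left(b,N \right)} = \frac{1}{2} \cdot 53 = \frac{53}{2}$)
$D = - \frac{13102}{18317}$ ($D = \left(-13102\right) \frac{1}{18317} = - \frac{13102}{18317} \approx -0.71529$)
$D + R{\left(-110,-67 \right)} = - \frac{13102}{18317} + \frac{53}{2} = \frac{944597}{36634}$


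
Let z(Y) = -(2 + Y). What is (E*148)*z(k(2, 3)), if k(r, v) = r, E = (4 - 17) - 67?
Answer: 47360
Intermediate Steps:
E = -80 (E = -13 - 67 = -80)
z(Y) = -2 - Y
(E*148)*z(k(2, 3)) = (-80*148)*(-2 - 1*2) = -11840*(-2 - 2) = -11840*(-4) = 47360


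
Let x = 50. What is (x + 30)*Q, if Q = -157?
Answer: -12560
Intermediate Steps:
(x + 30)*Q = (50 + 30)*(-157) = 80*(-157) = -12560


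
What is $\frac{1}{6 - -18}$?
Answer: $\frac{1}{24} \approx 0.041667$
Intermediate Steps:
$\frac{1}{6 - -18} = \frac{1}{6 + 18} = \frac{1}{24}$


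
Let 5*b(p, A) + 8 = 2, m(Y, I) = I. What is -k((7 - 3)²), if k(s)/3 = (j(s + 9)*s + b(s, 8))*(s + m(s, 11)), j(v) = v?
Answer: -161514/5 ≈ -32303.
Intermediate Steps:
b(p, A) = -6/5 (b(p, A) = -8/5 + (⅕)*2 = -8/5 + ⅖ = -6/5)
k(s) = 3*(11 + s)*(-6/5 + s*(9 + s)) (k(s) = 3*(((s + 9)*s - 6/5)*(s + 11)) = 3*(((9 + s)*s - 6/5)*(11 + s)) = 3*((s*(9 + s) - 6/5)*(11 + s)) = 3*((-6/5 + s*(9 + s))*(11 + s)) = 3*((11 + s)*(-6/5 + s*(9 + s))) = 3*(11 + s)*(-6/5 + s*(9 + s)))
-k((7 - 3)²) = -(-198/5 + 3*((7 - 3)²)³ + 60*((7 - 3)²)² + 1467*(7 - 3)²/5) = -(-198/5 + 3*(4²)³ + 60*(4²)² + (1467/5)*4²) = -(-198/5 + 3*16³ + 60*16² + (1467/5)*16) = -(-198/5 + 3*4096 + 60*256 + 23472/5) = -(-198/5 + 12288 + 15360 + 23472/5) = -1*161514/5 = -161514/5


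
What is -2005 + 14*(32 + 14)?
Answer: -1361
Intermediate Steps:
-2005 + 14*(32 + 14) = -2005 + 14*46 = -2005 + 644 = -1361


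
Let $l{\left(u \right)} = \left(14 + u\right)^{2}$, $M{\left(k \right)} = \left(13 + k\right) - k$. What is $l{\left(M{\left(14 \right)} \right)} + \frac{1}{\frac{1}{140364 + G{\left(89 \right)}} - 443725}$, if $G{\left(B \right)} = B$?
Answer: $\frac{45433107771643}{62322507424} \approx 729.0$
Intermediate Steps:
$M{\left(k \right)} = 13$
$l{\left(M{\left(14 \right)} \right)} + \frac{1}{\frac{1}{140364 + G{\left(89 \right)}} - 443725} = \left(14 + 13\right)^{2} + \frac{1}{\frac{1}{140364 + 89} - 443725} = 27^{2} + \frac{1}{\frac{1}{140453} - 443725} = 729 + \frac{1}{\frac{1}{140453} - 443725} = 729 + \frac{1}{- \frac{62322507424}{140453}} = 729 - \frac{140453}{62322507424} = \frac{45433107771643}{62322507424}$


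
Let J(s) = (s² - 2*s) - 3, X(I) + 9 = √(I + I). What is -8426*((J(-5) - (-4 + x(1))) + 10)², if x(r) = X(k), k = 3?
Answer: -25539206 + 926860*√6 ≈ -2.3269e+7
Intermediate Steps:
X(I) = -9 + √2*√I (X(I) = -9 + √(I + I) = -9 + √(2*I) = -9 + √2*√I)
x(r) = -9 + √6 (x(r) = -9 + √2*√3 = -9 + √6)
J(s) = -3 + s² - 2*s
-8426*((J(-5) - (-4 + x(1))) + 10)² = -8426*(((-3 + (-5)² - 2*(-5)) - (-4 + (-9 + √6))) + 10)² = -8426*(((-3 + 25 + 10) - (-13 + √6)) + 10)² = -8426*((32 + (13 - √6)) + 10)² = -8426*((45 - √6) + 10)² = -8426*(55 - √6)²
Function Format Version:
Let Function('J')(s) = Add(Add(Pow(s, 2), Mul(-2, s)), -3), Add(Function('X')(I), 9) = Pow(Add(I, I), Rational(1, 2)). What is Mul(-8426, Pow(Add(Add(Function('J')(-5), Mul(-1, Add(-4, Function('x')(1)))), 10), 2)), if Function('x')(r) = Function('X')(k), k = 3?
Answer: Add(-25539206, Mul(926860, Pow(6, Rational(1, 2)))) ≈ -2.3269e+7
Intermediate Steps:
Function('X')(I) = Add(-9, Mul(Pow(2, Rational(1, 2)), Pow(I, Rational(1, 2)))) (Function('X')(I) = Add(-9, Pow(Add(I, I), Rational(1, 2))) = Add(-9, Pow(Mul(2, I), Rational(1, 2))) = Add(-9, Mul(Pow(2, Rational(1, 2)), Pow(I, Rational(1, 2)))))
Function('x')(r) = Add(-9, Pow(6, Rational(1, 2))) (Function('x')(r) = Add(-9, Mul(Pow(2, Rational(1, 2)), Pow(3, Rational(1, 2)))) = Add(-9, Pow(6, Rational(1, 2))))
Function('J')(s) = Add(-3, Pow(s, 2), Mul(-2, s))
Mul(-8426, Pow(Add(Add(Function('J')(-5), Mul(-1, Add(-4, Function('x')(1)))), 10), 2)) = Mul(-8426, Pow(Add(Add(Add(-3, Pow(-5, 2), Mul(-2, -5)), Mul(-1, Add(-4, Add(-9, Pow(6, Rational(1, 2)))))), 10), 2)) = Mul(-8426, Pow(Add(Add(Add(-3, 25, 10), Mul(-1, Add(-13, Pow(6, Rational(1, 2))))), 10), 2)) = Mul(-8426, Pow(Add(Add(32, Add(13, Mul(-1, Pow(6, Rational(1, 2))))), 10), 2)) = Mul(-8426, Pow(Add(Add(45, Mul(-1, Pow(6, Rational(1, 2)))), 10), 2)) = Mul(-8426, Pow(Add(55, Mul(-1, Pow(6, Rational(1, 2)))), 2))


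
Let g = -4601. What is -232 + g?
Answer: -4833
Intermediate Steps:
-232 + g = -232 - 4601 = -4833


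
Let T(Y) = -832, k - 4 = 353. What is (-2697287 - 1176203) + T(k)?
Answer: -3874322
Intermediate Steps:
k = 357 (k = 4 + 353 = 357)
(-2697287 - 1176203) + T(k) = (-2697287 - 1176203) - 832 = -3873490 - 832 = -3874322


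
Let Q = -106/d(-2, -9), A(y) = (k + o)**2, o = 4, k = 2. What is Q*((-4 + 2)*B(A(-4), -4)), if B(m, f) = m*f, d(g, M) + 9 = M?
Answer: 1696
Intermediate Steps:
d(g, M) = -9 + M
A(y) = 36 (A(y) = (2 + 4)**2 = 6**2 = 36)
B(m, f) = f*m
Q = 53/9 (Q = -106/(-9 - 9) = -106/(-18) = -106*(-1/18) = 53/9 ≈ 5.8889)
Q*((-4 + 2)*B(A(-4), -4)) = 53*((-4 + 2)*(-4*36))/9 = 53*(-2*(-144))/9 = (53/9)*288 = 1696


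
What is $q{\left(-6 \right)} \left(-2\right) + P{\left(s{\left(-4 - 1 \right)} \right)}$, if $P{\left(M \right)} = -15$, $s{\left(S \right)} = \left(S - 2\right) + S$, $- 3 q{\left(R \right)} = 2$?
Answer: $- \frac{41}{3} \approx -13.667$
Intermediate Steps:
$q{\left(R \right)} = - \frac{2}{3}$ ($q{\left(R \right)} = \left(- \frac{1}{3}\right) 2 = - \frac{2}{3}$)
$s{\left(S \right)} = -2 + 2 S$ ($s{\left(S \right)} = \left(-2 + S\right) + S = -2 + 2 S$)
$q{\left(-6 \right)} \left(-2\right) + P{\left(s{\left(-4 - 1 \right)} \right)} = \left(- \frac{2}{3}\right) \left(-2\right) - 15 = \frac{4}{3} - 15 = - \frac{41}{3}$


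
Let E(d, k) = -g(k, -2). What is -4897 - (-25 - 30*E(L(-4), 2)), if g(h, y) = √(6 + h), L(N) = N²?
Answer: -4872 - 60*√2 ≈ -4956.9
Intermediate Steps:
E(d, k) = -√(6 + k)
-4897 - (-25 - 30*E(L(-4), 2)) = -4897 - (-25 - (-30)*√(6 + 2)) = -4897 - (-25 - (-30)*√8) = -4897 - (-25 - (-30)*2*√2) = -4897 - (-25 - (-60)*√2) = -4897 - (-25 + 60*√2) = -4897 + (25 - 60*√2) = -4872 - 60*√2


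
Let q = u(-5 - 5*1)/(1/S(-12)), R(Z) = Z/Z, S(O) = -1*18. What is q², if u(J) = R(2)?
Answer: 324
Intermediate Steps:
S(O) = -18
R(Z) = 1
u(J) = 1
q = -18 (q = 1/1/(-18) = 1/(-1/18) = 1*(-18) = -18)
q² = (-18)² = 324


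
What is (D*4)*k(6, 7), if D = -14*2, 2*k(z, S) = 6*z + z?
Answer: -2352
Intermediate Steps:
k(z, S) = 7*z/2 (k(z, S) = (6*z + z)/2 = (7*z)/2 = 7*z/2)
D = -28
(D*4)*k(6, 7) = (-28*4)*((7/2)*6) = -112*21 = -2352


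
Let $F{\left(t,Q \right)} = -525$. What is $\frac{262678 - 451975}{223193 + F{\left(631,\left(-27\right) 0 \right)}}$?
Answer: $- \frac{189297}{222668} \approx -0.85013$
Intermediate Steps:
$\frac{262678 - 451975}{223193 + F{\left(631,\left(-27\right) 0 \right)}} = \frac{262678 - 451975}{223193 - 525} = - \frac{189297}{222668}$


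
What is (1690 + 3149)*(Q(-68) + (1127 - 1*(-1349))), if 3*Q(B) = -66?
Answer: 11874906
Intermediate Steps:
Q(B) = -22 (Q(B) = (1/3)*(-66) = -22)
(1690 + 3149)*(Q(-68) + (1127 - 1*(-1349))) = (1690 + 3149)*(-22 + (1127 - 1*(-1349))) = 4839*(-22 + (1127 + 1349)) = 4839*(-22 + 2476) = 4839*2454 = 11874906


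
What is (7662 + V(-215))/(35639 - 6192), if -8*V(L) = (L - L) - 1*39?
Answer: 61335/235576 ≈ 0.26036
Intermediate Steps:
V(L) = 39/8 (V(L) = -((L - L) - 1*39)/8 = -(0 - 39)/8 = -1/8*(-39) = 39/8)
(7662 + V(-215))/(35639 - 6192) = (7662 + 39/8)/(35639 - 6192) = (61335/8)/29447 = (61335/8)*(1/29447) = 61335/235576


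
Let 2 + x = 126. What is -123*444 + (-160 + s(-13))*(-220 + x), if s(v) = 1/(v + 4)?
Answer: -117724/3 ≈ -39241.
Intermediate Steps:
x = 124 (x = -2 + 126 = 124)
s(v) = 1/(4 + v)
-123*444 + (-160 + s(-13))*(-220 + x) = -123*444 + (-160 + 1/(4 - 13))*(-220 + 124) = -54612 + (-160 + 1/(-9))*(-96) = -54612 + (-160 - 1/9)*(-96) = -54612 - 1441/9*(-96) = -54612 + 46112/3 = -117724/3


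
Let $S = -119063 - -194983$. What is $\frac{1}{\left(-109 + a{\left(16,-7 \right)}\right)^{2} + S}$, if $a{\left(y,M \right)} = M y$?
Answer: $\frac{1}{124761} \approx 8.0153 \cdot 10^{-6}$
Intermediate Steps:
$S = 75920$ ($S = -119063 + 194983 = 75920$)
$\frac{1}{\left(-109 + a{\left(16,-7 \right)}\right)^{2} + S} = \frac{1}{\left(-109 - 112\right)^{2} + 75920} = \frac{1}{\left(-221\right)^{2} + 75920} = \frac{1}{48841 + 75920} = \frac{1}{124761}$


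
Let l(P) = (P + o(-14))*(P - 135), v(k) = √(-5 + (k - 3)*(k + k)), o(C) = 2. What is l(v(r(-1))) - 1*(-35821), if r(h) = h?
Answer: 35554 - 133*√3 ≈ 35324.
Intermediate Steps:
v(k) = √(-5 + 2*k*(-3 + k)) (v(k) = √(-5 + (-3 + k)*(2*k)) = √(-5 + 2*k*(-3 + k)))
l(P) = (-135 + P)*(2 + P) (l(P) = (P + 2)*(P - 135) = (2 + P)*(-135 + P) = (-135 + P)*(2 + P))
l(v(r(-1))) - 1*(-35821) = (-270 + (√(-5 - 6*(-1) + 2*(-1)²))² - 133*√(-5 - 6*(-1) + 2*(-1)²)) - 1*(-35821) = (-270 + (√(-5 + 6 + 2*1))² - 133*√(-5 + 6 + 2*1)) + 35821 = (-270 + (√(-5 + 6 + 2))² - 133*√(-5 + 6 + 2)) + 35821 = (-270 + (√3)² - 133*√3) + 35821 = (-270 + 3 - 133*√3) + 35821 = (-267 - 133*√3) + 35821 = 35554 - 133*√3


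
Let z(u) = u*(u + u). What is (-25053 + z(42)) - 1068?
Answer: -22593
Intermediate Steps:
z(u) = 2*u² (z(u) = u*(2*u) = 2*u²)
(-25053 + z(42)) - 1068 = (-25053 + 2*42²) - 1068 = (-25053 + 2*1764) - 1068 = (-25053 + 3528) - 1068 = -21525 - 1068 = -22593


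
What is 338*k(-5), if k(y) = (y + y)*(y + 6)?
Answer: -3380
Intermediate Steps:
k(y) = 2*y*(6 + y) (k(y) = (2*y)*(6 + y) = 2*y*(6 + y))
338*k(-5) = 338*(2*(-5)*(6 - 5)) = 338*(2*(-5)*1) = 338*(-10) = -3380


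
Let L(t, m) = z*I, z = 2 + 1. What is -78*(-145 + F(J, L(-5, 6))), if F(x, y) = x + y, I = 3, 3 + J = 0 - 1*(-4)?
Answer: 10530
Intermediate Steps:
J = 1 (J = -3 + (0 - 1*(-4)) = -3 + (0 + 4) = -3 + 4 = 1)
z = 3
L(t, m) = 9 (L(t, m) = 3*3 = 9)
-78*(-145 + F(J, L(-5, 6))) = -78*(-145 + (1 + 9)) = -78*(-145 + 10) = -78*(-135) = 10530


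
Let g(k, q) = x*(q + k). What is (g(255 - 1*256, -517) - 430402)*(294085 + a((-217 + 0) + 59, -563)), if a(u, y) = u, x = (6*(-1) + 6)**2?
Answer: -126506768654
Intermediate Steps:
x = 0 (x = (-6 + 6)**2 = 0**2 = 0)
g(k, q) = 0 (g(k, q) = 0*(q + k) = 0*(k + q) = 0)
(g(255 - 1*256, -517) - 430402)*(294085 + a((-217 + 0) + 59, -563)) = (0 - 430402)*(294085 + ((-217 + 0) + 59)) = -430402*(294085 + (-217 + 59)) = -430402*(294085 - 158) = -430402*293927 = -126506768654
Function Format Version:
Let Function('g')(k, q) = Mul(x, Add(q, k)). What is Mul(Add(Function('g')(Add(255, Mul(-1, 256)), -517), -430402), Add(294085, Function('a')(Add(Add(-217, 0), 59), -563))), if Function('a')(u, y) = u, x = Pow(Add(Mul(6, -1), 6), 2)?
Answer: -126506768654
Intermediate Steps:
x = 0 (x = Pow(Add(-6, 6), 2) = Pow(0, 2) = 0)
Function('g')(k, q) = 0 (Function('g')(k, q) = Mul(0, Add(q, k)) = Mul(0, Add(k, q)) = 0)
Mul(Add(Function('g')(Add(255, Mul(-1, 256)), -517), -430402), Add(294085, Function('a')(Add(Add(-217, 0), 59), -563))) = Mul(Add(0, -430402), Add(294085, Add(Add(-217, 0), 59))) = Mul(-430402, Add(294085, Add(-217, 59))) = Mul(-430402, Add(294085, -158)) = Mul(-430402, 293927) = -126506768654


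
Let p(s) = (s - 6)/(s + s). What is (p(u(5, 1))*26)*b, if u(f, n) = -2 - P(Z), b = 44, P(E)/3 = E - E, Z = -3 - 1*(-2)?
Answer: 2288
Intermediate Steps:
Z = -1 (Z = -3 + 2 = -1)
P(E) = 0 (P(E) = 3*(E - E) = 3*0 = 0)
u(f, n) = -2 (u(f, n) = -2 - 1*0 = -2 + 0 = -2)
p(s) = (-6 + s)/(2*s) (p(s) = (-6 + s)/((2*s)) = (-6 + s)*(1/(2*s)) = (-6 + s)/(2*s))
(p(u(5, 1))*26)*b = (((½)*(-6 - 2)/(-2))*26)*44 = (((½)*(-½)*(-8))*26)*44 = (2*26)*44 = 52*44 = 2288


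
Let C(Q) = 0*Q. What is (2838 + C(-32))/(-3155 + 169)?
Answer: -1419/1493 ≈ -0.95044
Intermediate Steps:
C(Q) = 0
(2838 + C(-32))/(-3155 + 169) = (2838 + 0)/(-3155 + 169) = 2838/(-2986) = 2838*(-1/2986) = -1419/1493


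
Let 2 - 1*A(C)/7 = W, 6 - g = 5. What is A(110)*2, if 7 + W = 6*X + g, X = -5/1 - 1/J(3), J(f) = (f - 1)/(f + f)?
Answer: 784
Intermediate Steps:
g = 1 (g = 6 - 1*5 = 6 - 5 = 1)
J(f) = (-1 + f)/(2*f) (J(f) = (-1 + f)/((2*f)) = (-1 + f)*(1/(2*f)) = (-1 + f)/(2*f))
X = -8 (X = -5/1 - 1/((½)*(-1 + 3)/3) = -5*1 - 1/((½)*(⅓)*2) = -5 - 1/⅓ = -5 - 1*3 = -5 - 3 = -8)
W = -54 (W = -7 + (6*(-8) + 1) = -7 + (-48 + 1) = -7 - 47 = -54)
A(C) = 392 (A(C) = 14 - 7*(-54) = 14 + 378 = 392)
A(110)*2 = 392*2 = 784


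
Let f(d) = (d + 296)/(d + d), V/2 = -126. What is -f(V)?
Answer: 11/126 ≈ 0.087302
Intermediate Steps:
V = -252 (V = 2*(-126) = -252)
f(d) = (296 + d)/(2*d) (f(d) = (296 + d)/((2*d)) = (296 + d)*(1/(2*d)) = (296 + d)/(2*d))
-f(V) = -(296 - 252)/(2*(-252)) = -(-1)*44/(2*252) = -1*(-11/126) = 11/126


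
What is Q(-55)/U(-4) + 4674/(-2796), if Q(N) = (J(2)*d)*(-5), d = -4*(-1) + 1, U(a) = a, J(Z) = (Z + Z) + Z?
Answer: 8348/233 ≈ 35.828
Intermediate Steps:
J(Z) = 3*Z (J(Z) = 2*Z + Z = 3*Z)
d = 5 (d = 4 + 1 = 5)
Q(N) = -150 (Q(N) = ((3*2)*5)*(-5) = (6*5)*(-5) = 30*(-5) = -150)
Q(-55)/U(-4) + 4674/(-2796) = -150/(-4) + 4674/(-2796) = -150*(-1/4) + 4674*(-1/2796) = 75/2 - 779/466 = 8348/233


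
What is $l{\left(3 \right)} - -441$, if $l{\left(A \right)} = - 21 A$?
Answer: $378$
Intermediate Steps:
$l{\left(3 \right)} - -441 = \left(-21\right) 3 - -441 = -63 + 441 = 378$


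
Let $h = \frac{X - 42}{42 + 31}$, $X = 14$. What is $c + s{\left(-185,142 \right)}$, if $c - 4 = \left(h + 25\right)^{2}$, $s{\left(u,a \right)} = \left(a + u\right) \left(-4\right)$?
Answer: $\frac{4167113}{5329} \approx 781.97$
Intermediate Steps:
$h = - \frac{28}{73}$ ($h = \frac{14 - 42}{42 + 31} = - \frac{28}{73} \approx -0.38356$)
$s{\left(u,a \right)} = - 4 a - 4 u$
$c = \frac{3250525}{5329}$ ($c = 4 + \left(- \frac{28}{73} + 25\right)^{2} = 4 + \left(\frac{1797}{73}\right)^{2} = 4 + \frac{3229209}{5329} = \frac{3250525}{5329} \approx 609.97$)
$c + s{\left(-185,142 \right)} = \frac{3250525}{5329} - -172 = \frac{3250525}{5329} + \left(-568 + 740\right) = \frac{3250525}{5329} + 172 = \frac{4167113}{5329}$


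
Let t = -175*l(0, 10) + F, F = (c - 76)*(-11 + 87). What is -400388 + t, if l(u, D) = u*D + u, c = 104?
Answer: -398260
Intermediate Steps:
F = 2128 (F = (104 - 76)*(-11 + 87) = 28*76 = 2128)
l(u, D) = u + D*u (l(u, D) = D*u + u = u + D*u)
t = 2128 (t = -0*(1 + 10) + 2128 = -0*11 + 2128 = -175*0 + 2128 = 0 + 2128 = 2128)
-400388 + t = -400388 + 2128 = -398260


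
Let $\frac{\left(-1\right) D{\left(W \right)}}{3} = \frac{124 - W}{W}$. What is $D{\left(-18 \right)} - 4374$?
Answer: $- \frac{13051}{3} \approx -4350.3$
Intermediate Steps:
$D{\left(W \right)} = - \frac{3 \left(124 - W\right)}{W}$ ($D{\left(W \right)} = - 3 \frac{124 - W}{W} = - \frac{3 \left(124 - W\right)}{W}$)
$D{\left(-18 \right)} - 4374 = \left(3 - \frac{372}{-18}\right) - 4374 = \left(3 - - \frac{62}{3}\right) - 4374 = \left(3 + \frac{62}{3}\right) - 4374 = \frac{71}{3} - 4374 = - \frac{13051}{3}$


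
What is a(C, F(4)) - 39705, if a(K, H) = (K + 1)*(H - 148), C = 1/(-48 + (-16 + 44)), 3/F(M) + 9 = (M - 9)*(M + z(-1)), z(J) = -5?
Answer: -637541/16 ≈ -39846.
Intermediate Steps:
F(M) = 3/(-9 + (-9 + M)*(-5 + M)) (F(M) = 3/(-9 + (M - 9)*(M - 5)) = 3/(-9 + (-9 + M)*(-5 + M)))
C = -1/20 (C = 1/(-48 + 28) = 1/(-20) = -1/20 ≈ -0.050000)
a(K, H) = (1 + K)*(-148 + H)
a(C, F(4)) - 39705 = (-148 + 3/(36 + 4² - 14*4) - 148*(-1/20) + (3/(36 + 4² - 14*4))*(-1/20)) - 39705 = (-148 + 3/(36 + 16 - 56) + 37/5 + (3/(36 + 16 - 56))*(-1/20)) - 39705 = (-148 + 3/(-4) + 37/5 + (3/(-4))*(-1/20)) - 39705 = (-148 + 3*(-¼) + 37/5 + (3*(-¼))*(-1/20)) - 39705 = (-148 - ¾ + 37/5 - ¾*(-1/20)) - 39705 = (-148 - ¾ + 37/5 + 3/80) - 39705 = -2261/16 - 39705 = -637541/16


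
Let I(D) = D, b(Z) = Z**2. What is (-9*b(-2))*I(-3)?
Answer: 108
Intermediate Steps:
(-9*b(-2))*I(-3) = -9*(-2)**2*(-3) = -9*4*(-3) = -36*(-3) = 108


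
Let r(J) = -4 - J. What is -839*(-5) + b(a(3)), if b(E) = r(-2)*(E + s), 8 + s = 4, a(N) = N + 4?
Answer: 4189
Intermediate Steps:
a(N) = 4 + N
s = -4 (s = -8 + 4 = -4)
b(E) = 8 - 2*E (b(E) = (-4 - 1*(-2))*(E - 4) = (-4 + 2)*(-4 + E) = -2*(-4 + E) = 8 - 2*E)
-839*(-5) + b(a(3)) = -839*(-5) + (8 - 2*(4 + 3)) = 4195 + (8 - 2*7) = 4195 + (8 - 14) = 4195 - 6 = 4189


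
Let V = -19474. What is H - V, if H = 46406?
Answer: 65880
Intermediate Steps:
H - V = 46406 - 1*(-19474) = 46406 + 19474 = 65880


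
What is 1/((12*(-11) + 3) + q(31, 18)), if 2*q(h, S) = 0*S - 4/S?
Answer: -9/1162 ≈ -0.0077453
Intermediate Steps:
q(h, S) = -2/S (q(h, S) = (0*S - 4/S)/2 = (0 - 4/S)/2 = (-4/S)/2 = -2/S)
1/((12*(-11) + 3) + q(31, 18)) = 1/((12*(-11) + 3) - 2/18) = 1/((-132 + 3) - 2*1/18) = 1/(-129 - ⅑) = 1/(-1162/9) = -9/1162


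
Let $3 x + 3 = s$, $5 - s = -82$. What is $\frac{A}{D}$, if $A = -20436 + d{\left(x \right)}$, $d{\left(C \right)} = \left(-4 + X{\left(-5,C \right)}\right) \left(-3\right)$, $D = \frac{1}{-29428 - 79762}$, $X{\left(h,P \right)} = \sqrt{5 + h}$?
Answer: $2230096560$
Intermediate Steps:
$s = 87$ ($s = 5 - -82 = 5 + 82 = 87$)
$x = 28$ ($x = -1 + \frac{1}{3} \cdot 87 = -1 + 29 = 28$)
$D = - \frac{1}{109190}$ ($D = \frac{1}{-109190} = - \frac{1}{109190} \approx -9.1583 \cdot 10^{-6}$)
$d{\left(C \right)} = 12$ ($d{\left(C \right)} = \left(-4 + \sqrt{5 - 5}\right) \left(-3\right) = \left(-4 + \sqrt{0}\right) \left(-3\right) = \left(-4 + 0\right) \left(-3\right) = \left(-4\right) \left(-3\right) = 12$)
$A = -20424$ ($A = -20436 + 12 = -20424$)
$\frac{A}{D} = - \frac{20424}{- \frac{1}{109190}} = \left(-20424\right) \left(-109190\right) = 2230096560$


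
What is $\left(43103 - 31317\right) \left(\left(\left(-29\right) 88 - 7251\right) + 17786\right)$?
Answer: $94087638$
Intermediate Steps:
$\left(43103 - 31317\right) \left(\left(\left(-29\right) 88 - 7251\right) + 17786\right) = 11786 \left(\left(-2552 - 7251\right) + 17786\right) = 11786 \left(-9803 + 17786\right) = 11786 \cdot 7983 = 94087638$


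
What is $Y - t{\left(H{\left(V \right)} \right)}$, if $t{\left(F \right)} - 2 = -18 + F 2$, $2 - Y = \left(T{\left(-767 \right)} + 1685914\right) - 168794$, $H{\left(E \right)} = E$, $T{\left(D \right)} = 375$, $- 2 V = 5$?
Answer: $-1517472$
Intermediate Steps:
$V = - \frac{5}{2}$ ($V = \left(- \frac{1}{2}\right) 5 = - \frac{5}{2} \approx -2.5$)
$Y = -1517493$ ($Y = 2 - \left(\left(375 + 1685914\right) - 168794\right) = 2 - \left(1686289 - 168794\right) = 2 - 1517495 = -1517493$)
$t{\left(F \right)} = -16 + 2 F$ ($t{\left(F \right)} = 2 + \left(-18 + F 2\right) = 2 + \left(-18 + 2 F\right) = -16 + 2 F$)
$Y - t{\left(H{\left(V \right)} \right)} = -1517493 - \left(-16 + 2 \left(- \frac{5}{2}\right)\right) = -1517493 - \left(-16 - 5\right) = -1517493 - -21 = -1517493 + 21 = -1517472$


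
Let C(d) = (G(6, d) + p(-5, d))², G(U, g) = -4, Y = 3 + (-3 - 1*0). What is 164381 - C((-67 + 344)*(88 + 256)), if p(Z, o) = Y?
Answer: 164365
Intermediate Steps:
Y = 0 (Y = 3 + (-3 + 0) = 3 - 3 = 0)
p(Z, o) = 0
C(d) = 16 (C(d) = (-4 + 0)² = (-4)² = 16)
164381 - C((-67 + 344)*(88 + 256)) = 164381 - 1*16 = 164381 - 16 = 164365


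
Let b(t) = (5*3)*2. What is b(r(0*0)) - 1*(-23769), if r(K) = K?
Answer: 23799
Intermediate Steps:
b(t) = 30 (b(t) = 15*2 = 30)
b(r(0*0)) - 1*(-23769) = 30 - 1*(-23769) = 30 + 23769 = 23799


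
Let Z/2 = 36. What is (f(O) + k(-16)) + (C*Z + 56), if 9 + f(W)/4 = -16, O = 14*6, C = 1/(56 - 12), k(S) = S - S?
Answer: -466/11 ≈ -42.364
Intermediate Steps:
k(S) = 0
Z = 72 (Z = 2*36 = 72)
C = 1/44 ≈ 0.022727
O = 84
f(W) = -100 (f(W) = -36 + 4*(-16) = -36 - 64 = -100)
(f(O) + k(-16)) + (C*Z + 56) = (-100 + 0) + ((1/44)*72 + 56) = -100 + (18/11 + 56) = -100 + 634/11 = -466/11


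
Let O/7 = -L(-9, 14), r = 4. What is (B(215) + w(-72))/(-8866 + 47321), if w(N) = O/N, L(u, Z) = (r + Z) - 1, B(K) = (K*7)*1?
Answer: 108479/2768760 ≈ 0.039180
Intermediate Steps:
B(K) = 7*K (B(K) = (7*K)*1 = 7*K)
L(u, Z) = 3 + Z (L(u, Z) = (4 + Z) - 1 = 3 + Z)
O = -119 (O = 7*(-(3 + 14)) = 7*(-1*17) = 7*(-17) = -119)
w(N) = -119/N
(B(215) + w(-72))/(-8866 + 47321) = (7*215 - 119/(-72))/(-8866 + 47321) = (1505 - 119*(-1/72))/38455 = (1505 + 119/72)*(1/38455) = (108479/72)*(1/38455) = 108479/2768760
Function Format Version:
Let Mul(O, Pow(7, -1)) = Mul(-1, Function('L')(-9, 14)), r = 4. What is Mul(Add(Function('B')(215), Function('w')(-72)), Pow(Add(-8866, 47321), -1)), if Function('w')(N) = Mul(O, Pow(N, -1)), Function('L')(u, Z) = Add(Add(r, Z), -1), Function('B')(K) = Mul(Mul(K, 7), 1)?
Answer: Rational(108479, 2768760) ≈ 0.039180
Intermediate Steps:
Function('B')(K) = Mul(7, K) (Function('B')(K) = Mul(Mul(7, K), 1) = Mul(7, K))
Function('L')(u, Z) = Add(3, Z) (Function('L')(u, Z) = Add(Add(4, Z), -1) = Add(3, Z))
O = -119 (O = Mul(7, Mul(-1, Add(3, 14))) = Mul(7, Mul(-1, 17)) = Mul(7, -17) = -119)
Function('w')(N) = Mul(-119, Pow(N, -1))
Mul(Add(Function('B')(215), Function('w')(-72)), Pow(Add(-8866, 47321), -1)) = Mul(Add(Mul(7, 215), Mul(-119, Pow(-72, -1))), Pow(Add(-8866, 47321), -1)) = Mul(Add(1505, Mul(-119, Rational(-1, 72))), Pow(38455, -1)) = Mul(Add(1505, Rational(119, 72)), Rational(1, 38455)) = Mul(Rational(108479, 72), Rational(1, 38455)) = Rational(108479, 2768760)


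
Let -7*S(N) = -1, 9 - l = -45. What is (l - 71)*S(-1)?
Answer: -17/7 ≈ -2.4286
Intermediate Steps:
l = 54 (l = 9 - 1*(-45) = 9 + 45 = 54)
S(N) = 1/7 (S(N) = -1/7*(-1) = 1/7)
(l - 71)*S(-1) = (54 - 71)*(1/7) = -17*1/7 = -17/7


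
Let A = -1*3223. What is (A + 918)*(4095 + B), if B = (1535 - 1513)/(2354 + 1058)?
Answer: -16102916705/1706 ≈ -9.4390e+6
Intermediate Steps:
B = 11/1706 (B = 22/3412 = 22*(1/3412) = 11/1706 ≈ 0.0064478)
A = -3223
(A + 918)*(4095 + B) = (-3223 + 918)*(4095 + 11/1706) = -2305*6986081/1706 = -16102916705/1706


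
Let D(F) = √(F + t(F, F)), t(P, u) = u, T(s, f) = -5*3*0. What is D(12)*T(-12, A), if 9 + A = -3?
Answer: 0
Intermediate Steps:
A = -12 (A = -9 - 3 = -12)
T(s, f) = 0 (T(s, f) = -15*0 = 0)
D(F) = √2*√F (D(F) = √(F + F) = √(2*F) = √2*√F)
D(12)*T(-12, A) = (√2*√12)*0 = (√2*(2*√3))*0 = (2*√6)*0 = 0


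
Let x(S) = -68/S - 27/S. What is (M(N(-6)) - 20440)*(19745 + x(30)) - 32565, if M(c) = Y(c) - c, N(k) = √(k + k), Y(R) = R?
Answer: -1210666915/3 ≈ -4.0356e+8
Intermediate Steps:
N(k) = √2*√k (N(k) = √(2*k) = √2*√k)
M(c) = 0 (M(c) = c - c = 0)
x(S) = -95/S
(M(N(-6)) - 20440)*(19745 + x(30)) - 32565 = (0 - 20440)*(19745 - 95/30) - 32565 = -20440*(19745 - 95*1/30) - 32565 = -20440*(19745 - 19/6) - 32565 = -20440*118451/6 - 32565 = -1210569220/3 - 32565 = -1210666915/3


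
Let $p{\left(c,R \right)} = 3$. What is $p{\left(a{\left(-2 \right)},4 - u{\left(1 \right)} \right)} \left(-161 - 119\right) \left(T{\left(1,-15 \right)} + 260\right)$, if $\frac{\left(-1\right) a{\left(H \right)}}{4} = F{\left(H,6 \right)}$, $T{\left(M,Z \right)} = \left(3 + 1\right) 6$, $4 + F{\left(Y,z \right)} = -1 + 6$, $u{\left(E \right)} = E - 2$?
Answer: $-238560$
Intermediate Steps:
$u{\left(E \right)} = -2 + E$ ($u{\left(E \right)} = E - 2 = -2 + E$)
$F{\left(Y,z \right)} = 1$ ($F{\left(Y,z \right)} = -4 + \left(-1 + 6\right) = -4 + 5 = 1$)
$T{\left(M,Z \right)} = 24$ ($T{\left(M,Z \right)} = 4 \cdot 6 = 24$)
$a{\left(H \right)} = -4$ ($a{\left(H \right)} = \left(-4\right) 1 = -4$)
$p{\left(a{\left(-2 \right)},4 - u{\left(1 \right)} \right)} \left(-161 - 119\right) \left(T{\left(1,-15 \right)} + 260\right) = 3 \left(-161 - 119\right) \left(24 + 260\right) = 3 \left(\left(-280\right) 284\right) = 3 \left(-79520\right) = -238560$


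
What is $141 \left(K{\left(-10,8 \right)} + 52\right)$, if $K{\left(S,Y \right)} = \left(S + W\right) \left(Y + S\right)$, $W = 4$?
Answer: $9024$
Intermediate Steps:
$K{\left(S,Y \right)} = \left(4 + S\right) \left(S + Y\right)$ ($K{\left(S,Y \right)} = \left(S + 4\right) \left(Y + S\right) = \left(4 + S\right) \left(S + Y\right)$)
$141 \left(K{\left(-10,8 \right)} + 52\right) = 141 \left(\left(\left(-10\right)^{2} + 4 \left(-10\right) + 4 \cdot 8 - 80\right) + 52\right) = 141 \left(\left(100 - 40 + 32 - 80\right) + 52\right) = 141 \left(12 + 52\right) = 141 \cdot 64 = 9024$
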